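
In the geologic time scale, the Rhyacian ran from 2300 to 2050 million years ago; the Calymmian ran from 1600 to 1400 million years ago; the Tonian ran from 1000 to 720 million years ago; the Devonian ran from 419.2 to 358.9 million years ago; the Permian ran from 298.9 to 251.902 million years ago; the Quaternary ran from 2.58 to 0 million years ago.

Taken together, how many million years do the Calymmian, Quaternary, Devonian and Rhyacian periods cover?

512.88 million years

Each duration: Calymmian = 200; Quaternary = 2.58; Devonian = 60.3; Rhyacian = 250.
Sum: 200 + 2.58 + 60.3 + 250 = 512.88 Myr.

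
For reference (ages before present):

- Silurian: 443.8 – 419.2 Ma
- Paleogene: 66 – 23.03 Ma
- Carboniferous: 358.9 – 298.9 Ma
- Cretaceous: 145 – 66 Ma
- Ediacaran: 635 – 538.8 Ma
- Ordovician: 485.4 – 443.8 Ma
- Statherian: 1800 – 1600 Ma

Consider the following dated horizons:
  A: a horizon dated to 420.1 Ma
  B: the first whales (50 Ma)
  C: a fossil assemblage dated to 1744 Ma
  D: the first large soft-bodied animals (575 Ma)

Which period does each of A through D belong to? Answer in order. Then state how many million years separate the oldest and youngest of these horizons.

A — Silurian; B — Paleogene; C — Statherian; D — Ediacaran; span 1694 million years

Match each age against the start–end ranges in the excerpt: A = 420.1 Ma → Silurian (443.8–419.2); B = 50 Ma → Paleogene (66–23.03); C = 1744 Ma → Statherian (1800–1600); D = 575 Ma → Ediacaran (635–538.8).
The largest age is 1744 Ma and the smallest is 50 Ma; their difference is 1694 Myr.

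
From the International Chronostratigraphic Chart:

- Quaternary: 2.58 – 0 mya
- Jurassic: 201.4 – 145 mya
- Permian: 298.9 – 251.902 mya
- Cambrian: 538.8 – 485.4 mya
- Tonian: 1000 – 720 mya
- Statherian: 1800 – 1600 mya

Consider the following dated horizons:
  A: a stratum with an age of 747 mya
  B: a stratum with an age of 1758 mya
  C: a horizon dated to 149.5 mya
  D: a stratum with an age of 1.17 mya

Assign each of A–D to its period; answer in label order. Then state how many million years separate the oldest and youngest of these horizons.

A: 747 Ma lies in 1000–720 Ma, so Tonian.
B: 1758 Ma lies in 1800–1600 Ma, so Statherian.
C: 149.5 Ma lies in 201.4–145 Ma, so Jurassic.
D: 1.17 Ma lies in 2.58–0 Ma, so Quaternary.
Oldest = 1758 Ma, youngest = 1.17 Ma → span 1756.83 Myr.

A — Tonian; B — Statherian; C — Jurassic; D — Quaternary; span 1756.83 million years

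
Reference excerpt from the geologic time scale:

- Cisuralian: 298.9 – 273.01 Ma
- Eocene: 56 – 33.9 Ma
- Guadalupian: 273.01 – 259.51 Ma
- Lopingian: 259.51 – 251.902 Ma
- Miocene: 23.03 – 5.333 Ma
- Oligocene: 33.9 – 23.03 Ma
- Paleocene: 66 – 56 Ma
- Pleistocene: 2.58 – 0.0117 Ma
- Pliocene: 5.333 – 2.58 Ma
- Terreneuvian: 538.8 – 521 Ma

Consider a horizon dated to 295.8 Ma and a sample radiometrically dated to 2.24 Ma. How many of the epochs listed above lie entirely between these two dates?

7

The older date is 295.8 Ma and the younger is 2.24 Ma.
Epochs with start < 295.8 and end > 2.24 Ma: Guadalupian (273.01–259.51), Lopingian (259.51–251.902), Paleocene (66–56), Eocene (56–33.9), Oligocene (33.9–23.03), Miocene (23.03–5.333), Pliocene (5.333–2.58).
That is 7 complete epochs.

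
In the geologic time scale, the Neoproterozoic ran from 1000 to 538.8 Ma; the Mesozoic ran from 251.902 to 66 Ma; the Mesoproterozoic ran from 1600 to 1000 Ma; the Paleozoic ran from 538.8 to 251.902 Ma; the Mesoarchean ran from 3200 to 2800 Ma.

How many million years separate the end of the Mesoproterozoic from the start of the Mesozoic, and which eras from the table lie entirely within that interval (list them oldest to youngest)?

748.098 million years; Neoproterozoic, Paleozoic

End of Mesoproterozoic = 1000 Ma; start of Mesozoic = 251.902 Ma.
Gap = 1000 − 251.902 = 748.098 Myr.
Eras wholly inside 1000–251.902 Ma: Neoproterozoic (1000–538.8), Paleozoic (538.8–251.902).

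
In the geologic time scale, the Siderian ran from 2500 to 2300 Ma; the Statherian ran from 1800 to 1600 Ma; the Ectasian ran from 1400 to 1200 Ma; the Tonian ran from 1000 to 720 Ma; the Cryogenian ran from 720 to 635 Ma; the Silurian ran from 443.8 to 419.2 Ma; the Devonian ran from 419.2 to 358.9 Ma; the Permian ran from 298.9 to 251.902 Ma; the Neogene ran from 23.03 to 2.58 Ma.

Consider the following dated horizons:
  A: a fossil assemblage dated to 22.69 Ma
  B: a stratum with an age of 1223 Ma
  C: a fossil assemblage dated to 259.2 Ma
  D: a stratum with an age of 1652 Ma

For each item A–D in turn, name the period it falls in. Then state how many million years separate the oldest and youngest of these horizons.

Match each age against the start–end ranges in the excerpt: A = 22.69 Ma → Neogene (23.03–2.58); B = 1223 Ma → Ectasian (1400–1200); C = 259.2 Ma → Permian (298.9–251.902); D = 1652 Ma → Statherian (1800–1600).
The largest age is 1652 Ma and the smallest is 22.69 Ma; their difference is 1629.31 Myr.

A — Neogene; B — Ectasian; C — Permian; D — Statherian; span 1629.31 million years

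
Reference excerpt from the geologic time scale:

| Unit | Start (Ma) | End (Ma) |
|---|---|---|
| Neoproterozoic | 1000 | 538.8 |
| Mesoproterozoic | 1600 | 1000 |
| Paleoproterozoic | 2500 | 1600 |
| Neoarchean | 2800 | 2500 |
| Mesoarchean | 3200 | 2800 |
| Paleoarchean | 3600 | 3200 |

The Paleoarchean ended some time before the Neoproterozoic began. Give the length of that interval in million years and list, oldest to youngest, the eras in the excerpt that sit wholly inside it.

The Paleoarchean closes at 3200 Ma and the Neoproterozoic opens at 1000 Ma, so the interval is 3200 − 1000 = 2200 Myr.
An era fits inside if it starts at or after 3200 Ma and ends at or before 1000 Ma; oldest first that gives Mesoarchean, Neoarchean, Paleoproterozoic, Mesoproterozoic.

2200 million years; Mesoarchean, Neoarchean, Paleoproterozoic, Mesoproterozoic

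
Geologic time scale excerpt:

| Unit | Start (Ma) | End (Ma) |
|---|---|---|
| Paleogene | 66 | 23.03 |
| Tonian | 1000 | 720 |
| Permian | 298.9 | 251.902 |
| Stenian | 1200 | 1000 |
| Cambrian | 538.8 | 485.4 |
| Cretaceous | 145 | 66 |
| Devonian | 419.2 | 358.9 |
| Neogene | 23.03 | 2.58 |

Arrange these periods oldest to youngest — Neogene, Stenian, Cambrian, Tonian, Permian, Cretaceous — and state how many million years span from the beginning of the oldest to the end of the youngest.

Stenian, Tonian, Cambrian, Permian, Cretaceous, Neogene; total span 1197.42 Myr

From the excerpt: Neogene 23.03–2.58; Stenian 1200–1000; Cambrian 538.8–485.4; Tonian 1000–720; Permian 298.9–251.902; Cretaceous 145–66 (Ma).
Larger Ma is earlier, so the oldest is Stenian and the youngest is Neogene; oldest to youngest: Stenian, Tonian, Cambrian, Permian, Cretaceous, Neogene.
Oldest start 1200 minus youngest end 2.58 gives 1197.42 Myr overall.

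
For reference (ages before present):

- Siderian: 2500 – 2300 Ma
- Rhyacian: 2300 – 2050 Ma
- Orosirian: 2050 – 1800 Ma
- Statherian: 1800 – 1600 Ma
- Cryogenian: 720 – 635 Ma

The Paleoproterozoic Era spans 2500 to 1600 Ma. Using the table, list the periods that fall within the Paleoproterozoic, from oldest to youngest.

Periods with both bounds inside 2500–1600 Ma: Siderian (2500–2300), Rhyacian (2300–2050), Orosirian (2050–1800), Statherian (1800–1600).

Siderian, Rhyacian, Orosirian, Statherian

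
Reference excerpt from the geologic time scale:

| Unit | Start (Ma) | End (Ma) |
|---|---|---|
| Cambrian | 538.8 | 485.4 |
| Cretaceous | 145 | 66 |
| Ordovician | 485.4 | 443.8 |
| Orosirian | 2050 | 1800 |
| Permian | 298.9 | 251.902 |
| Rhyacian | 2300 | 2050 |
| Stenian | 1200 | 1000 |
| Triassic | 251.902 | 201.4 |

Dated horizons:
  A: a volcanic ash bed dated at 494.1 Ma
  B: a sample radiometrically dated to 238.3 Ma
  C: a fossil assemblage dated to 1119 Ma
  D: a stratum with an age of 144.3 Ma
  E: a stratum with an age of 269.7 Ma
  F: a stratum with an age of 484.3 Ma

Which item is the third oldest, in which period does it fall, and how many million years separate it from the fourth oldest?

Larger Ma means older, so oldest first: C 1119 > A 494.1 > F 484.3 > E 269.7 > B 238.3 > D 144.3.
Counting 3 along gives F (484.3 Ma); the excerpt puts that inside the Ordovician, 485.4–443.8 Ma.
Next in line is E (269.7 Ma), and 484.3 − 269.7 = 214.6 Myr.

F, in the Ordovician; 214.6 million years to E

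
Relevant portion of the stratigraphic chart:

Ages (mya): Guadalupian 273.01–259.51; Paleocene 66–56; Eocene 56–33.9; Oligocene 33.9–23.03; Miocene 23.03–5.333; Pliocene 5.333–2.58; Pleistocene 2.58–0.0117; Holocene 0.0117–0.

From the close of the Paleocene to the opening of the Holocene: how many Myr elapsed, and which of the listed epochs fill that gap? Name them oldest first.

End of Paleocene = 56 Ma; start of Holocene = 0.0117 Ma.
Gap = 56 − 0.0117 = 55.9883 Myr.
Epochs wholly inside 56–0.0117 Ma: Eocene (56–33.9), Oligocene (33.9–23.03), Miocene (23.03–5.333), Pliocene (5.333–2.58), Pleistocene (2.58–0.0117).

55.9883 million years; Eocene, Oligocene, Miocene, Pliocene, Pleistocene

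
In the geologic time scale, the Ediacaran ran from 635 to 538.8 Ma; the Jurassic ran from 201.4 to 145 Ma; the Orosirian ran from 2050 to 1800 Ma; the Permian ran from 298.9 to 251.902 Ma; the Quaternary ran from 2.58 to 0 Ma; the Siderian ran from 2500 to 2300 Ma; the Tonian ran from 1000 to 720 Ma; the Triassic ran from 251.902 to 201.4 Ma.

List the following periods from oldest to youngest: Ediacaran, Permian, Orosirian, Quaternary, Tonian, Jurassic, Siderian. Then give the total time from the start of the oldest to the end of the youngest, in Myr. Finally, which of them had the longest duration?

Siderian, Orosirian, Tonian, Ediacaran, Permian, Jurassic, Quaternary; total span 2500 Myr; longest is Tonian

From the excerpt: Ediacaran 635–538.8; Permian 298.9–251.902; Orosirian 2050–1800; Quaternary 2.58–0; Tonian 1000–720; Jurassic 201.4–145; Siderian 2500–2300 (Ma).
Larger Ma is earlier, so the oldest is Siderian and the youngest is Quaternary; oldest to youngest: Siderian, Orosirian, Tonian, Ediacaran, Permian, Jurassic, Quaternary.
Oldest start 2500 minus youngest end 0 gives 2500 Myr overall.
Individual lengths (start − end): Tonian 280; Ediacaran 96.2; Quaternary 2.58; Permian 46.998; Orosirian 250; Jurassic 56.4; Siderian 200. The largest is Tonian at 280 Myr.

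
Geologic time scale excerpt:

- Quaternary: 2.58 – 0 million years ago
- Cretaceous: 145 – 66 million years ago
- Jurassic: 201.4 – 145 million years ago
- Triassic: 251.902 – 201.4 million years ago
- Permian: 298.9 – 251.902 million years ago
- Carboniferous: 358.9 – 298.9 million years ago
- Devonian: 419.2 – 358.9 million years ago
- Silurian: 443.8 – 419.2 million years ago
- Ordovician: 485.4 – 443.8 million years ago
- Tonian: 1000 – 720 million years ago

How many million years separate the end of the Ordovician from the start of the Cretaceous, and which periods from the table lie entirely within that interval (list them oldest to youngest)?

The Ordovician closes at 443.8 Ma and the Cretaceous opens at 145 Ma, so the interval is 443.8 − 145 = 298.8 Myr.
A period fits inside if it starts at or after 443.8 Ma and ends at or before 145 Ma; oldest first that gives Silurian, Devonian, Carboniferous, Permian, Triassic, Jurassic.

298.8 million years; Silurian, Devonian, Carboniferous, Permian, Triassic, Jurassic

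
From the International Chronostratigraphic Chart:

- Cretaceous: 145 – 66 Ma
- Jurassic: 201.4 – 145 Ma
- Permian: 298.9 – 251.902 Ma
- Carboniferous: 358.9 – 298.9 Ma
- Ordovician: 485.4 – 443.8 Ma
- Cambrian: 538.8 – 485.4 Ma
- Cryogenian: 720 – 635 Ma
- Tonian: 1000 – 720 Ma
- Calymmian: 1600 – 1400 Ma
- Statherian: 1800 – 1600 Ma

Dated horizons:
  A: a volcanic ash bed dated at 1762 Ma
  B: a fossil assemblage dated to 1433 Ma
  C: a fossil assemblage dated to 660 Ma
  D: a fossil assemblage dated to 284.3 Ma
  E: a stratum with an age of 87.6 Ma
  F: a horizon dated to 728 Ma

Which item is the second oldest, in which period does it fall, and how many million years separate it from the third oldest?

B, in the Calymmian; 705 million years to F

Larger Ma means older, so oldest first: A 1762 > B 1433 > F 728 > C 660 > D 284.3 > E 87.6.
Counting 2 along gives B (1433 Ma); the excerpt puts that inside the Calymmian, 1600–1400 Ma.
Next in line is F (728 Ma), and 1433 − 728 = 705 Myr.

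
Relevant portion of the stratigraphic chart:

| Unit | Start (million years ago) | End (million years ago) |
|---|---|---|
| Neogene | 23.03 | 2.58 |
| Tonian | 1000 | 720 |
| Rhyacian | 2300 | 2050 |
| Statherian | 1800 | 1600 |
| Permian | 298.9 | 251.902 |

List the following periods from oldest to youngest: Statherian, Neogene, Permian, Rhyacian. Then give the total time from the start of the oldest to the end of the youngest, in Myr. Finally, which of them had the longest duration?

Rhyacian, Statherian, Permian, Neogene; total span 2297.42 Myr; longest is Rhyacian

From the excerpt: Statherian 1800–1600; Neogene 23.03–2.58; Permian 298.9–251.902; Rhyacian 2300–2050 (Ma).
Larger Ma is earlier, so the oldest is Rhyacian and the youngest is Neogene; oldest to youngest: Rhyacian, Statherian, Permian, Neogene.
Oldest start 2300 minus youngest end 2.58 gives 2297.42 Myr overall.
Individual lengths (start − end): Statherian 200; Neogene 20.45; Permian 46.998; Rhyacian 250. The largest is Rhyacian at 250 Myr.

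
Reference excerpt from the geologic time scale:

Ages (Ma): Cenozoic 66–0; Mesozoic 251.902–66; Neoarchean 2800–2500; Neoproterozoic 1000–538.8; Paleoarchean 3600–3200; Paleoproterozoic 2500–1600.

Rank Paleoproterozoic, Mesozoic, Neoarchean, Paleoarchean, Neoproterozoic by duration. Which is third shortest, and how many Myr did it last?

Start − end for each: Paleoproterozoic 2500 − 1600 = 900; Mesozoic 251.902 − 66 = 185.902; Neoarchean 2800 − 2500 = 300; Paleoarchean 3600 − 3200 = 400; Neoproterozoic 1000 − 538.8 = 461.2.
Ranking these from shortest: Mesozoic < Neoarchean < Paleoarchean < Neoproterozoic < Paleoproterozoic.
Position 3 in that ranking is Paleoarchean, which lasted 400 Myr.

Paleoarchean, 400 million years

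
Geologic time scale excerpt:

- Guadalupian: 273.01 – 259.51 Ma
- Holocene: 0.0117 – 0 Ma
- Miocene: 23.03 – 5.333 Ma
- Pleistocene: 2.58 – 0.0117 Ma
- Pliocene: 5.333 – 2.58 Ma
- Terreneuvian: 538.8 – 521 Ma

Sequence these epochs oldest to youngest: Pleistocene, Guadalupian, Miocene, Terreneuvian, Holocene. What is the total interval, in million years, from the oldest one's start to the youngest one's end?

Start ages (Ma): Terreneuvian 538.8, Guadalupian 273.01, Miocene 23.03, Pleistocene 2.58, Holocene 0.0117.
Ordered oldest to youngest: Terreneuvian, Guadalupian, Miocene, Pleistocene, Holocene.
Span = 538.8 − 0 = 538.8 Myr.

Terreneuvian, Guadalupian, Miocene, Pleistocene, Holocene; total span 538.8 Myr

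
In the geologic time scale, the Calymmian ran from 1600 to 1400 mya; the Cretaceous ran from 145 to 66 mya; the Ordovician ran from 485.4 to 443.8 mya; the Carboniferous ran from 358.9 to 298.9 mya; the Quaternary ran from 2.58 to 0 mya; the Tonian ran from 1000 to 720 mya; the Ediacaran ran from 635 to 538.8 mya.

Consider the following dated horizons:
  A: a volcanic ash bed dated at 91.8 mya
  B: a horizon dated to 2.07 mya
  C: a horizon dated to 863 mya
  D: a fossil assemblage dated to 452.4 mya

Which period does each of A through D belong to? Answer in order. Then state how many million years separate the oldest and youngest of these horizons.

A: 91.8 Ma lies in 145–66 Ma, so Cretaceous.
B: 2.07 Ma lies in 2.58–0 Ma, so Quaternary.
C: 863 Ma lies in 1000–720 Ma, so Tonian.
D: 452.4 Ma lies in 485.4–443.8 Ma, so Ordovician.
Oldest = 863 Ma, youngest = 2.07 Ma → span 860.93 Myr.

A — Cretaceous; B — Quaternary; C — Tonian; D — Ordovician; span 860.93 million years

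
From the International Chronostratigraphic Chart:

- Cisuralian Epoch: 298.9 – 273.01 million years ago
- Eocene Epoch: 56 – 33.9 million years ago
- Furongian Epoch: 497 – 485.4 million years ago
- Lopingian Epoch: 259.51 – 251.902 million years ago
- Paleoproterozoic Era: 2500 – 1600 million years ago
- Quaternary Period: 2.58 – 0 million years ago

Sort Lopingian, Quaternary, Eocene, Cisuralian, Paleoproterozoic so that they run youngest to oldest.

Quaternary, Eocene, Lopingian, Cisuralian, Paleoproterozoic

Read off each span (Ma): Lopingian 259.51–251.902; Quaternary 2.58–0; Eocene 56–33.9; Cisuralian 298.9–273.01; Paleoproterozoic 2500–1600.
Larger Ma is older, so oldest→youngest is Paleoproterozoic, Cisuralian, Lopingian, Eocene, Quaternary; reverse it for youngest→oldest.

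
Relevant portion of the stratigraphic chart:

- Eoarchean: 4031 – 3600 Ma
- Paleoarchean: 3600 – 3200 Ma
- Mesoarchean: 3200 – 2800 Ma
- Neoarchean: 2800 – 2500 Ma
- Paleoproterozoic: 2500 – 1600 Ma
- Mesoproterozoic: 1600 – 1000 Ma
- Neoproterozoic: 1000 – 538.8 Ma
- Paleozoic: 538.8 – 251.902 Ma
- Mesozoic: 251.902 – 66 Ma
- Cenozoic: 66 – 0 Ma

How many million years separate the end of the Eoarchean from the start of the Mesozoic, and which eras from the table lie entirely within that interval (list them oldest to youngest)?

3348.098 million years; Paleoarchean, Mesoarchean, Neoarchean, Paleoproterozoic, Mesoproterozoic, Neoproterozoic, Paleozoic

End of Eoarchean = 3600 Ma; start of Mesozoic = 251.902 Ma.
Gap = 3600 − 251.902 = 3348.098 Myr.
Eras wholly inside 3600–251.902 Ma: Paleoarchean (3600–3200), Mesoarchean (3200–2800), Neoarchean (2800–2500), Paleoproterozoic (2500–1600), Mesoproterozoic (1600–1000), Neoproterozoic (1000–538.8), Paleozoic (538.8–251.902).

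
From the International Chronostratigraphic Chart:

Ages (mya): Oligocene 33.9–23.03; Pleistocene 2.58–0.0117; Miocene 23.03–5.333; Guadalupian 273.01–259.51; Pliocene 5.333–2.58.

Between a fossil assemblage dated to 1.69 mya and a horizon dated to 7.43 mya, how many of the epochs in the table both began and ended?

The older date is 7.43 Ma and the younger is 1.69 Ma.
Epochs with start < 7.43 and end > 1.69 Ma: Pliocene (5.333–2.58).
That is 1 complete epoch.

1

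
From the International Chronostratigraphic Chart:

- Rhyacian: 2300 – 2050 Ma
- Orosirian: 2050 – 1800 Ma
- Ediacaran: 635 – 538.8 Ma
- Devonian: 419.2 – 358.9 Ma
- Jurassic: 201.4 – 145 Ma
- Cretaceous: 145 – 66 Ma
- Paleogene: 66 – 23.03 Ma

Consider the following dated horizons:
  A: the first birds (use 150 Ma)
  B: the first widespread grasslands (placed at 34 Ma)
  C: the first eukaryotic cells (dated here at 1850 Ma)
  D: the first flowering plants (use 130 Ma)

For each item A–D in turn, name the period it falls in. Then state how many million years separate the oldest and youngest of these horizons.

Match each age against the start–end ranges in the excerpt: A = 150 Ma → Jurassic (201.4–145); B = 34 Ma → Paleogene (66–23.03); C = 1850 Ma → Orosirian (2050–1800); D = 130 Ma → Cretaceous (145–66).
The largest age is 1850 Ma and the smallest is 34 Ma; their difference is 1816 Myr.

A — Jurassic; B — Paleogene; C — Orosirian; D — Cretaceous; span 1816 million years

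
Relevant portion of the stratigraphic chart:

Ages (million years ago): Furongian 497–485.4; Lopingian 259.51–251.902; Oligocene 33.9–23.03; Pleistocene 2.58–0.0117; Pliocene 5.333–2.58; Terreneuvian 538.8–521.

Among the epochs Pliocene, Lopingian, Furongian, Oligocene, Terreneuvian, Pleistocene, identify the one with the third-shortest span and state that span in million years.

Lopingian, 7.608 million years

Durations: Pliocene 2.753; Lopingian 7.608; Furongian 11.6; Oligocene 10.87; Terreneuvian 17.8; Pleistocene 2.5683 Myr.
Sorted shortest-first: Pleistocene (2.5683), Pliocene (2.753), Lopingian (7.608), Oligocene (10.87), Furongian (11.6), Terreneuvian (17.8).
The third shortest is Lopingian at 7.608 Myr.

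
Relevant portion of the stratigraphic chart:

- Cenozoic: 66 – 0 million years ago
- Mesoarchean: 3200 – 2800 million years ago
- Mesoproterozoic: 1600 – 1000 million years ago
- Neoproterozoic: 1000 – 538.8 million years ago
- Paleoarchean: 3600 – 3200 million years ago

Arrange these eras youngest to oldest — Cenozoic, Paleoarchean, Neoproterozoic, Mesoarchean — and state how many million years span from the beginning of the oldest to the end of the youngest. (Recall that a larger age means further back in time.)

Cenozoic, Neoproterozoic, Mesoarchean, Paleoarchean; total span 3600 Myr

Start ages (Ma): Paleoarchean 3600, Mesoarchean 3200, Neoproterozoic 1000, Cenozoic 66.
Ordered youngest to oldest: Cenozoic, Neoproterozoic, Mesoarchean, Paleoarchean.
Span = 3600 − 0 = 3600 Myr.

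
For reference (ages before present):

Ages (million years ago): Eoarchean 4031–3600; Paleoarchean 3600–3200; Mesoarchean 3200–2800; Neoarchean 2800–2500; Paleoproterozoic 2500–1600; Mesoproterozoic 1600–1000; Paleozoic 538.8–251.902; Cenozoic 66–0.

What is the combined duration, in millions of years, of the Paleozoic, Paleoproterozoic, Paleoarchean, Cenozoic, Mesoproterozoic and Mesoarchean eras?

2652.898 million years

Each duration: Paleozoic = 286.898; Paleoproterozoic = 900; Paleoarchean = 400; Cenozoic = 66; Mesoproterozoic = 600; Mesoarchean = 400.
Sum: 286.898 + 900 + 400 + 66 + 600 + 400 = 2652.898 Myr.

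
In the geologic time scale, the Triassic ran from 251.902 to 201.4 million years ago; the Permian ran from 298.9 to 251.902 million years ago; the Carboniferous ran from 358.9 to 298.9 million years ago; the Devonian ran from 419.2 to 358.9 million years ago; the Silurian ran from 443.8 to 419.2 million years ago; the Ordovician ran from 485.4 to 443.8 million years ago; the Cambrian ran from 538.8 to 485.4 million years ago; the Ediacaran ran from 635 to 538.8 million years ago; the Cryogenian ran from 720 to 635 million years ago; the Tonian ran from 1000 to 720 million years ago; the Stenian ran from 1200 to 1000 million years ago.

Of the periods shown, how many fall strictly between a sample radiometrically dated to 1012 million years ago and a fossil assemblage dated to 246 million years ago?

The older date is 1012 Ma and the younger is 246 Ma.
Periods with start < 1012 and end > 246 Ma: Tonian (1000–720), Cryogenian (720–635), Ediacaran (635–538.8), Cambrian (538.8–485.4), Ordovician (485.4–443.8), Silurian (443.8–419.2), Devonian (419.2–358.9), Carboniferous (358.9–298.9), Permian (298.9–251.902).
That is 9 complete periods.

9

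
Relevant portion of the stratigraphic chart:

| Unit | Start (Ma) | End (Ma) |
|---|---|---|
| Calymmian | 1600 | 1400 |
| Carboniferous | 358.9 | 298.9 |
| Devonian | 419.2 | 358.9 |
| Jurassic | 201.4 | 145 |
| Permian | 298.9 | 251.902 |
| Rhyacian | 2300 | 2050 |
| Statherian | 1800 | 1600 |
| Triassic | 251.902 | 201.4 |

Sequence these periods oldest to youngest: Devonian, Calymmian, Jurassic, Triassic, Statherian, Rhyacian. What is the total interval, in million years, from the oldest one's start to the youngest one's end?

Rhyacian → Statherian → Calymmian → Devonian → Triassic → Jurassic; total span 2155 Myr

From the excerpt: Devonian 419.2–358.9; Calymmian 1600–1400; Jurassic 201.4–145; Triassic 251.902–201.4; Statherian 1800–1600; Rhyacian 2300–2050 (Ma).
Larger Ma is earlier, so the oldest is Rhyacian and the youngest is Jurassic; oldest to youngest: Rhyacian, Statherian, Calymmian, Devonian, Triassic, Jurassic.
Oldest start 2300 minus youngest end 145 gives 2155 Myr overall.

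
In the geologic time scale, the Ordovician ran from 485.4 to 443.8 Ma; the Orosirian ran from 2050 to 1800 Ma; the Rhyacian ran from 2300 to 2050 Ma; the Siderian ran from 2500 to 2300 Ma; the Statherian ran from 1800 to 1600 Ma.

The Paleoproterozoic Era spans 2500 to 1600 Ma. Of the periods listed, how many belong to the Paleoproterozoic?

4

Periods inside 2500–1600 Ma: Siderian, Rhyacian, Orosirian, Statherian — 4 in total.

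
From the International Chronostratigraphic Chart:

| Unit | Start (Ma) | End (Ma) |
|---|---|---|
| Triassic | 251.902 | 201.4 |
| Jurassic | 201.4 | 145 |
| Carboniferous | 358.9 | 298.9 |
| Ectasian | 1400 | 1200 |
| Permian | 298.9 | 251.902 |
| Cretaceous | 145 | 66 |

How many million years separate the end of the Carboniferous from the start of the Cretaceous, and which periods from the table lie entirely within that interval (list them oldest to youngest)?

153.9 million years; Permian, Triassic, Jurassic

End of Carboniferous = 298.9 Ma; start of Cretaceous = 145 Ma.
Gap = 298.9 − 145 = 153.9 Myr.
Periods wholly inside 298.9–145 Ma: Permian (298.9–251.902), Triassic (251.902–201.4), Jurassic (201.4–145).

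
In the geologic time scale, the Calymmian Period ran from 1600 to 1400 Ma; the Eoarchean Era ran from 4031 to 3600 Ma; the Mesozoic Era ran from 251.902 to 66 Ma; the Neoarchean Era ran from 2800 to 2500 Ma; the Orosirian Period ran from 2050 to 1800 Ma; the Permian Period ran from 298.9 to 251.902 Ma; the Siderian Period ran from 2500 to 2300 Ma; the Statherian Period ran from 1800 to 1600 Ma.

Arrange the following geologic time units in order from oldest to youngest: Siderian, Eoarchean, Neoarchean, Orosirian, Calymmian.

Eoarchean, Neoarchean, Siderian, Orosirian, Calymmian

Read off each span (Ma): Siderian 2500–2300; Eoarchean 4031–3600; Neoarchean 2800–2500; Orosirian 2050–1800; Calymmian 1600–1400.
Larger Ma is older, so oldest→youngest is Eoarchean, Neoarchean, Siderian, Orosirian, Calymmian.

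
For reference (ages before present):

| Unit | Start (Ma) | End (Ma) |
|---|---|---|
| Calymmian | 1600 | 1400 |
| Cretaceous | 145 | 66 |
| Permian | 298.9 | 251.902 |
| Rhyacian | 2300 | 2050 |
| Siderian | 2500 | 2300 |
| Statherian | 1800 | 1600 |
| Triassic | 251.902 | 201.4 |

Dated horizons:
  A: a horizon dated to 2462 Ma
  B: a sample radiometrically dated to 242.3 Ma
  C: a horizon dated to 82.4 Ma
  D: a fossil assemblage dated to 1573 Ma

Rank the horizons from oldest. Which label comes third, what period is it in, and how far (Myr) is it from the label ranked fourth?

Larger Ma means older, so oldest first: A 2462 > D 1573 > B 242.3 > C 82.4.
Counting 3 along gives B (242.3 Ma); the excerpt puts that inside the Triassic, 251.902–201.4 Ma.
Next in line is C (82.4 Ma), and 242.3 − 82.4 = 159.9 Myr.

B, in the Triassic; 159.9 million years to C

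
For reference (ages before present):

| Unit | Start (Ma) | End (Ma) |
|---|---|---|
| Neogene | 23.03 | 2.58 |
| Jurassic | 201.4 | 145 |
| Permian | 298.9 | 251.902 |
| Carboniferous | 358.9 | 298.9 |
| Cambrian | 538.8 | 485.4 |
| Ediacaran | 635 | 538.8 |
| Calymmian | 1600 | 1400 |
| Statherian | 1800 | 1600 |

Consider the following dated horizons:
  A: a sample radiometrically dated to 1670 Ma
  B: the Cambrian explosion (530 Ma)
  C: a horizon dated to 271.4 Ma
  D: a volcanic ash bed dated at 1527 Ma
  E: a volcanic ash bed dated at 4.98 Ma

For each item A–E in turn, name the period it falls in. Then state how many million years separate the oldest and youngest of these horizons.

A — Statherian; B — Cambrian; C — Permian; D — Calymmian; E — Neogene; span 1665.02 million years

A: 1670 Ma lies in 1800–1600 Ma, so Statherian.
B: 530 Ma lies in 538.8–485.4 Ma, so Cambrian.
C: 271.4 Ma lies in 298.9–251.902 Ma, so Permian.
D: 1527 Ma lies in 1600–1400 Ma, so Calymmian.
E: 4.98 Ma lies in 23.03–2.58 Ma, so Neogene.
Oldest = 1670 Ma, youngest = 4.98 Ma → span 1665.02 Myr.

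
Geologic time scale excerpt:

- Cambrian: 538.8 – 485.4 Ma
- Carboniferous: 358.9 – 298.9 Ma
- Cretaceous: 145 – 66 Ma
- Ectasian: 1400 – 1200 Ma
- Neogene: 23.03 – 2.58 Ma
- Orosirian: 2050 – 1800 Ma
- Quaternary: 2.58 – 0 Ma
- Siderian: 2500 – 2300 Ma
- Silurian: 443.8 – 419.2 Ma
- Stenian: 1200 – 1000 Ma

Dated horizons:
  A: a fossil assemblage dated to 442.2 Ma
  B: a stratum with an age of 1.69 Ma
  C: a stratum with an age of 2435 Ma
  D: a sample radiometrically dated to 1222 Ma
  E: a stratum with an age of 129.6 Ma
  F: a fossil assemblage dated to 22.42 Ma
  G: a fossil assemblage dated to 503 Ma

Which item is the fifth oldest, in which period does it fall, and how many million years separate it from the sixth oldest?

Sorted oldest-first by Ma: C (2435), D (1222), G (503), A (442.2), E (129.6), F (22.42), B (1.69).
The fifth oldest is E at 129.6 Ma, which lies in 145–66 Ma: the Cretaceous.
The sixth oldest is F at 22.42 Ma; separation = |129.6 − 22.42| = 107.18 Myr.

E, in the Cretaceous; 107.18 million years to F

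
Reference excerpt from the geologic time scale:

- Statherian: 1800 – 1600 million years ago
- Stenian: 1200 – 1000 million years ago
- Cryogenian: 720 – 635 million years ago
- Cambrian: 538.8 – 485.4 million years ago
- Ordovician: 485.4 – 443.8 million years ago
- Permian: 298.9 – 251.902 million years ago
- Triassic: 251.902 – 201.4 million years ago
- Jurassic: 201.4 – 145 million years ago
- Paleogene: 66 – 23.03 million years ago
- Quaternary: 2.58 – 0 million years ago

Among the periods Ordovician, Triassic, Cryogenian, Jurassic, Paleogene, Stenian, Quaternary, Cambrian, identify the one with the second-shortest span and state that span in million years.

Ordovician, 41.6 million years

Durations: Ordovician 41.6; Triassic 50.502; Cryogenian 85; Jurassic 56.4; Paleogene 42.97; Stenian 200; Quaternary 2.58; Cambrian 53.4 Myr.
Sorted shortest-first: Quaternary (2.58), Ordovician (41.6), Paleogene (42.97), Triassic (50.502), Cambrian (53.4), Jurassic (56.4), Cryogenian (85), Stenian (200).
The second shortest is Ordovician at 41.6 Myr.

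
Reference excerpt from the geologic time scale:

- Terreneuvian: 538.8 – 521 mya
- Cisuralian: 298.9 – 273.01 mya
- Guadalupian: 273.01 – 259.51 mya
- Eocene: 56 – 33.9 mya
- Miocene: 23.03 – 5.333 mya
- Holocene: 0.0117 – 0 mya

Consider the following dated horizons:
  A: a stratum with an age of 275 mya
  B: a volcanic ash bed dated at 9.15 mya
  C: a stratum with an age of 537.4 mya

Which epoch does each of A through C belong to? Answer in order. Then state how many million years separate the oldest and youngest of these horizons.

Match each age against the start–end ranges in the excerpt: A = 275 Ma → Cisuralian (298.9–273.01); B = 9.15 Ma → Miocene (23.03–5.333); C = 537.4 Ma → Terreneuvian (538.8–521).
The largest age is 537.4 Ma and the smallest is 9.15 Ma; their difference is 528.25 Myr.

A — Cisuralian; B — Miocene; C — Terreneuvian; span 528.25 million years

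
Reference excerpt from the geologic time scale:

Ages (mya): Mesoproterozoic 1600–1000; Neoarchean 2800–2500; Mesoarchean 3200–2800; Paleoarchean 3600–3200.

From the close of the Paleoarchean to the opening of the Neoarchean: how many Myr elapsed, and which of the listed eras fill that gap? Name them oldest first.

400 million years; Mesoarchean

End of Paleoarchean = 3200 Ma; start of Neoarchean = 2800 Ma.
Gap = 3200 − 2800 = 400 Myr.
Eras wholly inside 3200–2800 Ma: Mesoarchean (3200–2800).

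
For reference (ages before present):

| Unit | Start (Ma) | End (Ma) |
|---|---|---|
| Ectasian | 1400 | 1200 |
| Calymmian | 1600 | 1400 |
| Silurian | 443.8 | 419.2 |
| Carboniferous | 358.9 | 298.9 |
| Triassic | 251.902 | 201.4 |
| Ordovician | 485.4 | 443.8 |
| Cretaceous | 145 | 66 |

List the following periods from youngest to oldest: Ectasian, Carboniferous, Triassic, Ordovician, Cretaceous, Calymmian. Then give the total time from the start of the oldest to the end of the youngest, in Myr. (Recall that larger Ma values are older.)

Cretaceous, Triassic, Carboniferous, Ordovician, Ectasian, Calymmian; total span 1534 Myr

Start ages (Ma): Calymmian 1600, Ectasian 1400, Ordovician 485.4, Carboniferous 358.9, Triassic 251.902, Cretaceous 145.
Ordered youngest to oldest: Cretaceous, Triassic, Carboniferous, Ordovician, Ectasian, Calymmian.
Span = 1600 − 66 = 1534 Myr.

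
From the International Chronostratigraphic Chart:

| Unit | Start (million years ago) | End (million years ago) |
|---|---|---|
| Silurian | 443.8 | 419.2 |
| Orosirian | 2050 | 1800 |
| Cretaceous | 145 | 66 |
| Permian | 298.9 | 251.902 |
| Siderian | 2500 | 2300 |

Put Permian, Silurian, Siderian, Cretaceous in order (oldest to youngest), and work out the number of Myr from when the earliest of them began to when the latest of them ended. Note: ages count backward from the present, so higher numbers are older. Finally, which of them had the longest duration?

Start ages (Ma): Siderian 2500, Silurian 443.8, Permian 298.9, Cretaceous 145.
Ordered oldest to youngest: Siderian, Silurian, Permian, Cretaceous.
Span = 2500 − 66 = 2434 Myr.
Durations: Silurian 24.6, Permian 46.998, Siderian 200, Cretaceous 79 → longest is Siderian (200 Myr).

Siderian, Silurian, Permian, Cretaceous; total span 2434 Myr; longest is Siderian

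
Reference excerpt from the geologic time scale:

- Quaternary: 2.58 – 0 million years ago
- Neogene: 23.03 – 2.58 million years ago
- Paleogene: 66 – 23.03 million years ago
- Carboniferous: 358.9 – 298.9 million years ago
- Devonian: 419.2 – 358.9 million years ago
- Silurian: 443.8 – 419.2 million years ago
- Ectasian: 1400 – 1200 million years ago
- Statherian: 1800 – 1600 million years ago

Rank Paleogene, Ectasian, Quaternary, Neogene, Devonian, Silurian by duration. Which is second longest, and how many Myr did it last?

Durations: Paleogene 42.97; Ectasian 200; Quaternary 2.58; Neogene 20.45; Devonian 60.3; Silurian 24.6 Myr.
Sorted longest-first: Ectasian (200), Devonian (60.3), Paleogene (42.97), Silurian (24.6), Neogene (20.45), Quaternary (2.58).
The second longest is Devonian at 60.3 Myr.

Devonian, 60.3 million years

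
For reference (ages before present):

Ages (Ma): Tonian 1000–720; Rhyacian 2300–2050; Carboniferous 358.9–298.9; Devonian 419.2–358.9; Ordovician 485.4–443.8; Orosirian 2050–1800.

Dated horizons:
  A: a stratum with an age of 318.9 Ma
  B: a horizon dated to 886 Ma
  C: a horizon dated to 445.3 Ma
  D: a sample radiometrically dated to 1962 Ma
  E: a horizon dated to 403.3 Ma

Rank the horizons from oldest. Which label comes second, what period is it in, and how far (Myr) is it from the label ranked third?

Sorted oldest-first by Ma: D (1962), B (886), C (445.3), E (403.3), A (318.9).
The second oldest is B at 886 Ma, which lies in 1000–720 Ma: the Tonian.
The third oldest is C at 445.3 Ma; separation = |886 − 445.3| = 440.7 Myr.

B, in the Tonian; 440.7 million years to C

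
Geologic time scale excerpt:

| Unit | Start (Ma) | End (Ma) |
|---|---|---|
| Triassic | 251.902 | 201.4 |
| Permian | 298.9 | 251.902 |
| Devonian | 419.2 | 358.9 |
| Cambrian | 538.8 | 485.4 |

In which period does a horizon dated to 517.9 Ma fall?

517.9 Ma lies between 538.8 and 485.4 Ma, so it falls in the Cambrian.

Cambrian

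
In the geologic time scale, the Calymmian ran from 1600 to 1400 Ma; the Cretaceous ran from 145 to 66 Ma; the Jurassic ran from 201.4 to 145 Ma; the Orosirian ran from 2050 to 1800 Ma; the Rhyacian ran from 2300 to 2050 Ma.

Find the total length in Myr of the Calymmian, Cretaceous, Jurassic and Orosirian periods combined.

Each duration: Calymmian = 200; Cretaceous = 79; Jurassic = 56.4; Orosirian = 250.
Sum: 200 + 79 + 56.4 + 250 = 585.4 Myr.

585.4 million years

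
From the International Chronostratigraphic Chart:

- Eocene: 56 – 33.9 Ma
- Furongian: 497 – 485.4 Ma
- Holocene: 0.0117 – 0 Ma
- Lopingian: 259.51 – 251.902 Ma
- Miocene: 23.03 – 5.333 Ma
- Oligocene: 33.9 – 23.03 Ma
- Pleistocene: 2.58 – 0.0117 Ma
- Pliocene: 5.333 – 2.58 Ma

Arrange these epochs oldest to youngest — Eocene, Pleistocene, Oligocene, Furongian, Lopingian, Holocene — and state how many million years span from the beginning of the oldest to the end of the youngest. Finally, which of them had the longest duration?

From the excerpt: Eocene 56–33.9; Pleistocene 2.58–0.0117; Oligocene 33.9–23.03; Furongian 497–485.4; Lopingian 259.51–251.902; Holocene 0.0117–0 (Ma).
Larger Ma is earlier, so the oldest is Furongian and the youngest is Holocene; oldest to youngest: Furongian, Lopingian, Eocene, Oligocene, Pleistocene, Holocene.
Oldest start 497 minus youngest end 0 gives 497 Myr overall.
Individual lengths (start − end): Oligocene 10.87; Holocene 0.0117; Lopingian 7.608; Eocene 22.1; Furongian 11.6; Pleistocene 2.5683. The largest is Eocene at 22.1 Myr.

Furongian, Lopingian, Eocene, Oligocene, Pleistocene, Holocene; total span 497 Myr; longest is Eocene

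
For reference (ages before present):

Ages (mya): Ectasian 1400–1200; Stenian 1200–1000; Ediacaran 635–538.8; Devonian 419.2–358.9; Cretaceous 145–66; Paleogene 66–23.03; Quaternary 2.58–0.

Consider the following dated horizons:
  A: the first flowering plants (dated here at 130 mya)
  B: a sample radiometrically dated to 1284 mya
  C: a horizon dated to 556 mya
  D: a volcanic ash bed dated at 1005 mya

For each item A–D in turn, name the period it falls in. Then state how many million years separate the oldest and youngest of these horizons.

A — Cretaceous; B — Ectasian; C — Ediacaran; D — Stenian; span 1154 million years

Match each age against the start–end ranges in the excerpt: A = 130 Ma → Cretaceous (145–66); B = 1284 Ma → Ectasian (1400–1200); C = 556 Ma → Ediacaran (635–538.8); D = 1005 Ma → Stenian (1200–1000).
The largest age is 1284 Ma and the smallest is 130 Ma; their difference is 1154 Myr.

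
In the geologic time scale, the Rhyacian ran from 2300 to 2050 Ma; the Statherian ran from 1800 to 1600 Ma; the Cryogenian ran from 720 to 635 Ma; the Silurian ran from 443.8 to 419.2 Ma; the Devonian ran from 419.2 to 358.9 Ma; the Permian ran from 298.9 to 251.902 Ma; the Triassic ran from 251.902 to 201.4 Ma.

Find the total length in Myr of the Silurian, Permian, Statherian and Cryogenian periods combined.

356.598 million years

Duration is start − end for each: (443.8 − 419.2) + (298.9 − 251.902) + (1800 − 1600) + (720 − 635).
That is 24.6 + 46.998 + 200 + 85, which totals 356.598 million years.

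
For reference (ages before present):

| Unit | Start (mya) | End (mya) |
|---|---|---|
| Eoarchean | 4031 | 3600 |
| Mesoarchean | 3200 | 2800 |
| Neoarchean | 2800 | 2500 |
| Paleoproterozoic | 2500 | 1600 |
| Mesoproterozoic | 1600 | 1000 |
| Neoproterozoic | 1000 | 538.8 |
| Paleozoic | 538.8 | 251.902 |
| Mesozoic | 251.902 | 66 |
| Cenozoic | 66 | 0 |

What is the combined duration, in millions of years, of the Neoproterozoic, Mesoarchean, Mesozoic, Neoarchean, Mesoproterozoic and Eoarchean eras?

2378.102 million years

Duration is start − end for each: (1000 − 538.8) + (3200 − 2800) + (251.902 − 66) + (2800 − 2500) + (1600 − 1000) + (4031 − 3600).
That is 461.2 + 400 + 185.902 + 300 + 600 + 431, which totals 2378.102 million years.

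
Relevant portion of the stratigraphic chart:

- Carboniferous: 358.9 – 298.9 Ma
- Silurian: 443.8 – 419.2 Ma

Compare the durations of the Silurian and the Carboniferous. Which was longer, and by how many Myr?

Silurian: 443.8 − 419.2 = 24.6 Myr.
Carboniferous: 358.9 − 298.9 = 60 Myr.
Difference: 60 − 24.6 = 35.4 Myr, so the Carboniferous was longer.

Carboniferous, by 35.4 million years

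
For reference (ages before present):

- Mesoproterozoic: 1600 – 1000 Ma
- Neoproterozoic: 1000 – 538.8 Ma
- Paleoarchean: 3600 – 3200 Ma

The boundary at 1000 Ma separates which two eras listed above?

The Mesoproterozoic ends at 1000 Ma and the Neoproterozoic begins at 1000 Ma, so they share that boundary.

Mesoproterozoic and Neoproterozoic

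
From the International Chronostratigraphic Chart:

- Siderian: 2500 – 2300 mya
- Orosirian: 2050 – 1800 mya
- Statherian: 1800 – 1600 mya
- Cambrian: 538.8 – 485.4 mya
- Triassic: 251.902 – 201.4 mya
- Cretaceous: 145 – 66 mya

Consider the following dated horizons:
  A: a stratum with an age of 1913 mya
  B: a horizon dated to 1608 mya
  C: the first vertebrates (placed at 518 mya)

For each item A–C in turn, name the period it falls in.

A: 1913 Ma lies in 2050–1800 Ma, so Orosirian.
B: 1608 Ma lies in 1800–1600 Ma, so Statherian.
C: 518 Ma lies in 538.8–485.4 Ma, so Cambrian.

A — Orosirian; B — Statherian; C — Cambrian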